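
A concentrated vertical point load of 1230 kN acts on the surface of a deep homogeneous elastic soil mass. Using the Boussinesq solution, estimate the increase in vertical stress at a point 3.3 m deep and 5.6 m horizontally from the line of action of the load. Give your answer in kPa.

Boussinesq vertical stress below a point load on an elastic half-space:
Δσ_z = 3P/(2πz²) · [1 + (r/z)²]^(−5/2)
r/z = 5.6/3.3 = 1.697; [1+(r/z)²]^(−5/2) = 0.033729.
Δσ_z = 3×1230/(2π×3.3²) × 0.033729 = 53.929 × 0.033729 = 1.819 kPa

Δσ_z ≈ 1.82 kPa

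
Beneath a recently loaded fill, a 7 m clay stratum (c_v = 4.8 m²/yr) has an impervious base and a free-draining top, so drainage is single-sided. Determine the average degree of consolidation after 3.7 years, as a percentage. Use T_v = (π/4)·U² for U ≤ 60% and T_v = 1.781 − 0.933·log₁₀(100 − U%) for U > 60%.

U ≈ 66.9 %

Drainage path length: H_d = H = 7 m (single drainage).
T_v = c_v·t/H_d² = 4.8×3.7/7² = 0.36245.
T_v = 0.36245 corresponds to the U > 60% branch:
U = 1 − 10^((1.781 − T_v)/0.933)/100 = 0.6686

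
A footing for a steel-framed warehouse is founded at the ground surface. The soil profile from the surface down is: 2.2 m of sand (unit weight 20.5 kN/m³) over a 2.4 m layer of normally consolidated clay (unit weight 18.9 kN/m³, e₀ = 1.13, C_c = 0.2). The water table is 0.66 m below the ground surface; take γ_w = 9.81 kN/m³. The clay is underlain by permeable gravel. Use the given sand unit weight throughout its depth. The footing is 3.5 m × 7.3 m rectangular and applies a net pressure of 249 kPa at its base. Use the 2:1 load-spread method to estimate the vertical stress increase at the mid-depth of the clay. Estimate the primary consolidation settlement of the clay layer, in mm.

Mid-depth of clay below the ground surface: z = 2.2 + 2.4/2 = 3.4 m.
Total vertical stress at mid-clay: σ_v = 20.5×2.2 + 18.9×1.2 = 67.78 kPa.
Pore pressure: u = 9.81×(3.4 − 0.66) = 26.879 kPa.
Initial effective stress: σ'_0 = σ_v − u = 67.78 − 26.879 = 40.901 kPa.
Stress increase at mid-clay by the 2:1 spreading method:
Δσ = qBL/((B+z)(L+z)) = 249×3.5×7.3/((3.5+3.4)(7.3+3.4)) = 86.17 kPa
Final effective stress: σ'_f = σ'_0 + Δσ = 40.901 + 86.17 = 127.07 kPa.
Normally consolidated clay, so the full stress increment lies on the virgin compression line:
S_c = C_c·H/(1+e₀)·log₁₀(σ'_f/σ'_0) = 0.2×2.4/(1+1.13)×log₁₀(127.07/40.901)
    = 0.22535 × 0.49231 = 0.1109 m

S_c ≈ 111 mm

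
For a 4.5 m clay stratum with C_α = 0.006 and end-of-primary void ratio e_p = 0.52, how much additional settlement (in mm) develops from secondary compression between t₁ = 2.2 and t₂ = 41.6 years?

S_s ≈ 22.7 mm

Secondary compression: S_s = C_α·H/(1+e_p)·log₁₀(t₂/t₁)
S_s = 0.006×4.5/(1+0.52)×log₁₀(41.6/2.2)
    = 0.01776 × 1.277 = 0.02268 m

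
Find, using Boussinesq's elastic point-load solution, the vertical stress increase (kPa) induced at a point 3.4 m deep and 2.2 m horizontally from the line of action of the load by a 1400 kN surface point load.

Δσ_z ≈ 24.1 kPa

Boussinesq vertical stress below a point load on an elastic half-space:
Δσ_z = 3P/(2πz²) · [1 + (r/z)²]^(−5/2)
r/z = 2.2/3.4 = 0.64706; [1+(r/z)²]^(−5/2) = 0.41714.
Δσ_z = 3×1400/(2π×3.4²) × 0.41714 = 57.824 × 0.41714 = 24.12 kPa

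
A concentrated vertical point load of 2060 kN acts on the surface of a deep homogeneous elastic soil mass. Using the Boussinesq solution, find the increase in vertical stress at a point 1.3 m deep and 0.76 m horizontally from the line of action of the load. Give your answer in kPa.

Boussinesq vertical stress below a point load on an elastic half-space:
Δσ_z = 3P/(2πz²) · [1 + (r/z)²]^(−5/2)
r/z = 0.76/1.3 = 0.58462; [1+(r/z)²]^(−5/2) = 0.47951.
Δσ_z = 3×2060/(2π×1.3²) × 0.47951 = 582 × 0.47951 = 279.1 kPa

Δσ_z ≈ 279 kPa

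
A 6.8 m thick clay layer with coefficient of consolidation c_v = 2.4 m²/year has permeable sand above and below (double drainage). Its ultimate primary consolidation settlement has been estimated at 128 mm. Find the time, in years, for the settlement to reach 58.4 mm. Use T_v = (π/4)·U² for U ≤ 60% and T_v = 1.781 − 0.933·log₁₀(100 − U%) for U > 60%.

Drainage path length: H_d = H/2 = 3.4 m (double drainage).
U = S(t)/S_ult = 58.4/128 = 0.4562.
U ≤ 60%: T_v = (π/4)·U² = (π/4)×0.45625² = 0.16349.
t = T_v·H_d²/c_v = 0.16349×3.4²/2.4 = 0.7875 years.

t ≈ 0.787 years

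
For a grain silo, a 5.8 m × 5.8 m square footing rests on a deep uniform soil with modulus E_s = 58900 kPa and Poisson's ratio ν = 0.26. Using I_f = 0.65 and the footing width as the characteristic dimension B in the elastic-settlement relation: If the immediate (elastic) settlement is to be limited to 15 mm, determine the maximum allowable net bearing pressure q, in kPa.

q ≈ 251 kPa

S_e = q·B·(1−ν²)/E_s · I_f  ⇒  q = S_e·E_s / (B·(1−ν²)·I_f).
q = 0.015 × 58900 / (5.8 × 0.9324 × 0.65) = 251.3 kPa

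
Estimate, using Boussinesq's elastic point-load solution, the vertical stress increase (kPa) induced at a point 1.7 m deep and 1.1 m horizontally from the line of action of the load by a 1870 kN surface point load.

Δσ_z ≈ 129 kPa

Boussinesq vertical stress below a point load on an elastic half-space:
Δσ_z = 3P/(2πz²) · [1 + (r/z)²]^(−5/2)
r/z = 1.1/1.7 = 0.64706; [1+(r/z)²]^(−5/2) = 0.41714.
Δσ_z = 3×1870/(2π×1.7²) × 0.41714 = 308.95 × 0.41714 = 128.9 kPa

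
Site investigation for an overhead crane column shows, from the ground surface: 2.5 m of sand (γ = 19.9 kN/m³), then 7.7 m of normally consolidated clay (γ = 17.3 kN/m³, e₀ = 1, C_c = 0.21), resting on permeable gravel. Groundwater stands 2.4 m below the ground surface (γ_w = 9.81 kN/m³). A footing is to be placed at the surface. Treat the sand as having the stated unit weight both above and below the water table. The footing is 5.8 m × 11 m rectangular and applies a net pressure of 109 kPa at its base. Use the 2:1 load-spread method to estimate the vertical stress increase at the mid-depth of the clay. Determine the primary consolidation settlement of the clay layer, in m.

Mid-depth of clay below the ground surface: z = 2.5 + 7.7/2 = 6.35 m.
Total vertical stress at mid-clay: σ_v = 19.9×2.5 + 17.3×3.85 = 116.36 kPa.
Pore pressure: u = 9.81×(6.35 − 2.4) = 38.75 kPa.
Initial effective stress: σ'_0 = σ_v − u = 116.36 − 38.75 = 77.61 kPa.
Stress increase at mid-clay by the 2:1 spreading method:
Δσ = qBL/((B+z)(L+z)) = 109×5.8×11/((5.8+6.35)(11+6.35)) = 32.989 kPa
Final effective stress: σ'_f = σ'_0 + Δσ = 77.61 + 32.989 = 110.6 kPa.
Normally consolidated clay, so the full stress increment lies on the virgin compression line:
S_c = C_c·H/(1+e₀)·log₁₀(σ'_f/σ'_0) = 0.21×7.7/(1+1)×log₁₀(110.6/77.61)
    = 0.8085 × 0.15384 = 0.1244 m

S_c ≈ 0.124 m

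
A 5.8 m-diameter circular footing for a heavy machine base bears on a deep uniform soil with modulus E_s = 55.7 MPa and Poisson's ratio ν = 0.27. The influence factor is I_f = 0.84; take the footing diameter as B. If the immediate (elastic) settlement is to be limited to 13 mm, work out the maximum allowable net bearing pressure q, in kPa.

q ≈ 160 kPa

E_s = 55.7 MPa = 55700 kPa.
S_e = q·B·(1−ν²)/E_s · I_f  ⇒  q = S_e·E_s / (B·(1−ν²)·I_f).
q = 0.013 × 55700 / (5.8 × 0.9271 × 0.84) = 160.3 kPa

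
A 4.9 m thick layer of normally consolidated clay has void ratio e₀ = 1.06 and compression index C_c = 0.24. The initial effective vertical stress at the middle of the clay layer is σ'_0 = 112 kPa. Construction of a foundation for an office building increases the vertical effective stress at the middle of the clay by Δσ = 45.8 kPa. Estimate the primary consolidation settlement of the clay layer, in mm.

Final effective stress: σ'_f = σ'_0 + Δσ = 112 + 45.8 = 157.8 kPa.
Normally consolidated clay, so the full stress increment lies on the virgin compression line:
S_c = C_c·H/(1+e₀)·log₁₀(σ'_f/σ'_0) = 0.24×4.9/(1+1.06)×log₁₀(157.8/112)
    = 0.57087 × 0.14889 = 0.085 m

S_c ≈ 85 mm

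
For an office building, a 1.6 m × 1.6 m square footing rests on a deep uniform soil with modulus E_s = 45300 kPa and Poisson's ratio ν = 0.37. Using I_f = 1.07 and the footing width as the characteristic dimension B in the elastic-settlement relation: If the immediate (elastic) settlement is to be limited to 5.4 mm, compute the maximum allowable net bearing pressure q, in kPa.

S_e = q·B·(1−ν²)/E_s · I_f  ⇒  q = S_e·E_s / (B·(1−ν²)·I_f).
q = 0.0054 × 45300 / (1.6 × 0.8631 × 1.07) = 165.5 kPa

q ≈ 166 kPa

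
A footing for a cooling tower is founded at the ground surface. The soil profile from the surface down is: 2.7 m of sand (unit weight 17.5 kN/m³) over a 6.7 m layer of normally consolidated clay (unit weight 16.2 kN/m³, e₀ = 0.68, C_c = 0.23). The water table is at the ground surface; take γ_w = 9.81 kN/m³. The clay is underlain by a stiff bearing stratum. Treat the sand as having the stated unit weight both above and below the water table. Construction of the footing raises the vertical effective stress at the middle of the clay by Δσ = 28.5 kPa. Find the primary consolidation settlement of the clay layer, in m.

S_c ≈ 0.206 m

Mid-depth of clay below the ground surface: z = 2.7 + 6.7/2 = 6.05 m.
Total vertical stress at mid-clay: σ_v = 17.5×2.7 + 16.2×3.35 = 101.52 kPa.
Pore pressure: u = 9.81×(6.05 − 0) = 59.351 kPa.
Initial effective stress: σ'_0 = σ_v − u = 101.52 − 59.351 = 42.169 kPa.
Final effective stress: σ'_f = σ'_0 + Δσ = 42.169 + 28.5 = 70.669 kPa.
Normally consolidated clay, so the full stress increment lies on the virgin compression line:
S_c = C_c·H/(1+e₀)·log₁₀(σ'_f/σ'_0) = 0.23×6.7/(1+0.68)×log₁₀(70.669/42.169)
    = 0.91726 × 0.22424 = 0.2057 m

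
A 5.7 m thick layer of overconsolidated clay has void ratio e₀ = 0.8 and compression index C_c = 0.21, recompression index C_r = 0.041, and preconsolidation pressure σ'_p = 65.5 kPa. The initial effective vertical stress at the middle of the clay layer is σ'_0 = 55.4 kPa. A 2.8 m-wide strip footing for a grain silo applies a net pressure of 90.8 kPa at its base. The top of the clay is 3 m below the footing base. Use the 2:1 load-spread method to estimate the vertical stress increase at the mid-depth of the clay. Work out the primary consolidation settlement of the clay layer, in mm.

Mid-depth of clay below the footing base: z = 3 + 5.7/2 = 5.85 m.
Stress increase at mid-clay by the 2:1 spreading method:
Δσ = qB/(B+z) = 90.8×2.8/(2.8+5.85) = 29.392 kPa
Final effective stress: σ'_f = 55.4 + 29.392 = 84.792 kPa.
σ'_f = 84.792 > σ'_p = 65.5 kPa, so the stress path crosses the preconsolidation pressure — recompression up to σ'_p, then virgin compression beyond:
S_c = H/(1+e₀)·[C_r·log₁₀(σ'_p/σ'_0) + C_c·log₁₀(σ'_f/σ'_p)]
    = 5.7/1.8 × [0.041×log₁₀(65.5/55.4) + 0.21×log₁₀(84.792/65.5)]
    = 3.1667 × [0.002982 + 0.023544] = 0.084 m

S_c ≈ 84 mm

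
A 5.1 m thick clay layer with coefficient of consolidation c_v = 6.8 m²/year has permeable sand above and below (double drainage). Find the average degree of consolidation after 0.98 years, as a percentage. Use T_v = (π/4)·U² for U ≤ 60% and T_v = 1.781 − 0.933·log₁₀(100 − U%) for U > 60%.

Drainage path length: H_d = H/2 = 2.55 m (double drainage).
T_v = c_v·t/H_d² = 6.8×0.98/2.55² = 1.0248.
T_v = 1.0248 corresponds to the U > 60% branch:
U = 1 − 10^((1.781 − T_v)/0.933)/100 = 0.9354

U ≈ 93.5 %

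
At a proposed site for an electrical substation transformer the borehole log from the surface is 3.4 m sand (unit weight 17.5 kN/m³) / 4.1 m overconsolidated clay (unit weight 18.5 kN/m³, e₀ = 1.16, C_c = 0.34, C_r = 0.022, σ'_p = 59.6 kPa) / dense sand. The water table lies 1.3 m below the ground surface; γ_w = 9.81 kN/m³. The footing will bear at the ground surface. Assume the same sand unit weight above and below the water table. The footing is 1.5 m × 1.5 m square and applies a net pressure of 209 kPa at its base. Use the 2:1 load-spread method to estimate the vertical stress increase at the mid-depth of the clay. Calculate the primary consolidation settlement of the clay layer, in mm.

Mid-depth of clay below the ground surface: z = 3.4 + 4.1/2 = 5.45 m.
Total vertical stress at mid-clay: σ_v = 17.5×3.4 + 18.5×2.05 = 97.425 kPa.
Pore pressure: u = 9.81×(5.45 − 1.3) = 40.712 kPa.
Initial effective stress: σ'_0 = σ_v − u = 97.425 − 40.712 = 56.713 kPa.
Stress increase at mid-clay by the 2:1 spreading method:
Δσ = qBL/((B+z)(L+z)) = 209×1.5×1.5/((1.5+5.45)(1.5+5.45)) = 9.7355 kPa
Final effective stress: σ'_f = 56.713 + 9.7355 = 66.448 kPa.
σ'_f = 66.448 > σ'_p = 59.6 kPa, so the stress path crosses the preconsolidation pressure — recompression up to σ'_p, then virgin compression beyond:
S_c = H/(1+e₀)·[C_r·log₁₀(σ'_p/σ'_0) + C_c·log₁₀(σ'_f/σ'_p)]
    = 4.1/2.16 × [0.022×log₁₀(59.6/56.713) + 0.34×log₁₀(66.448/59.6)]
    = 1.8981 × [0.0004744 + 0.01606] = 0.03138 m

S_c ≈ 31.4 mm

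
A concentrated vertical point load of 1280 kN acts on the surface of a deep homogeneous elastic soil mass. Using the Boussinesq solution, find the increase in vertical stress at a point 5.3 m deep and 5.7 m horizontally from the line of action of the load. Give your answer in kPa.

Δσ_z ≈ 3.19 kPa

Boussinesq vertical stress below a point load on an elastic half-space:
Δσ_z = 3P/(2πz²) · [1 + (r/z)²]^(−5/2)
r/z = 5.7/5.3 = 1.0755; [1+(r/z)²]^(−5/2) = 0.14641.
Δσ_z = 3×1280/(2π×5.3²) × 0.14641 = 21.757 × 0.14641 = 3.185 kPa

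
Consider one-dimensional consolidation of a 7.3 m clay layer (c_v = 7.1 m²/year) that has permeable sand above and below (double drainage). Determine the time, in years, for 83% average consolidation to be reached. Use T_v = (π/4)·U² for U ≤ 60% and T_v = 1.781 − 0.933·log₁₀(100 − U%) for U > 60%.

Drainage path length: H_d = H/2 = 3.65 m (double drainage).
U > 60%: T_v = 1.781 − 0.933·log₁₀(100 − 83) = 0.63299.
t = T_v·H_d²/c_v = 0.63299×3.65²/7.1 = 1.188 years.

t ≈ 1.19 years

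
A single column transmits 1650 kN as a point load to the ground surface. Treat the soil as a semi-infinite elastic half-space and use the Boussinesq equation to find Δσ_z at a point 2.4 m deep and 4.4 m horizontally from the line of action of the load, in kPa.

Boussinesq vertical stress below a point load on an elastic half-space:
Δσ_z = 3P/(2πz²) · [1 + (r/z)²]^(−5/2)
r/z = 4.4/2.4 = 1.8333; [1+(r/z)²]^(−5/2) = 0.025177.
Δσ_z = 3×1650/(2π×2.4²) × 0.025177 = 136.77 × 0.025177 = 3.443 kPa

Δσ_z ≈ 3.44 kPa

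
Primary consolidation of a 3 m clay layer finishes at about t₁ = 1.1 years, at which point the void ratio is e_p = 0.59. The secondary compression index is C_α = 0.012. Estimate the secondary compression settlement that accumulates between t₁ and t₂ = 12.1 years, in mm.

S_s ≈ 23.6 mm

Secondary compression: S_s = C_α·H/(1+e_p)·log₁₀(t₂/t₁)
S_s = 0.012×3/(1+0.59)×log₁₀(12.1/1.1)
    = 0.02264 × 1.041 = 0.02358 m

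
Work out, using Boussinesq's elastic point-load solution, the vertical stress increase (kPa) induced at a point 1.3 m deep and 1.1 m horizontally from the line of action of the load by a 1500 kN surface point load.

Δσ_z ≈ 110 kPa

Boussinesq vertical stress below a point load on an elastic half-space:
Δσ_z = 3P/(2πz²) · [1 + (r/z)²]^(−5/2)
r/z = 1.1/1.3 = 0.84615; [1+(r/z)²]^(−5/2) = 0.25925.
Δσ_z = 3×1500/(2π×1.3²) × 0.25925 = 423.79 × 0.25925 = 109.9 kPa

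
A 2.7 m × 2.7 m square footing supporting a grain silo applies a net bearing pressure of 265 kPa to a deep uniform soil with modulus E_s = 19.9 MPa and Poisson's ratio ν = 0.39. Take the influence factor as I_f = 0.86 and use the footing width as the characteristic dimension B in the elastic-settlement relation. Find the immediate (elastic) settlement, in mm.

Immediate (elastic) settlement: S_e = q·B·(1−ν²)/E_s · I_f.
E_s = 19.9 MPa = 19900 kPa.
S_e = 265 × 2.7 × (1 − 0.39²) / 19900 × 0.86
    = 265 × 2.7 × 0.8479 / 19900 × 0.86
    = 0.02622 m = 26.22 mm

S_e ≈ 26.2 mm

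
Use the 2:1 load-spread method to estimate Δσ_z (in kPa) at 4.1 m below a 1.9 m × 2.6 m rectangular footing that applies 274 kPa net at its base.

Δσ_z ≈ 33.7 kPa

By the 2:1 method the load spreads at 1 horizontal : 2 vertical, so at depth z the loaded area has grown by z in each plan dimension:
Δσ = qBL/((B+z)(L+z)) = 274×1.9×2.6/((1.9+4.1)(2.6+4.1)) = 33.671 kPa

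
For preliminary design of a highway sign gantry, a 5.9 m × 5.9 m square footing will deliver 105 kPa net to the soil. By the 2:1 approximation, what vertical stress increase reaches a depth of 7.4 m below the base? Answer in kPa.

Δσ_z ≈ 20.7 kPa

By the 2:1 method the load spreads at 1 horizontal : 2 vertical, so at depth z the loaded area has grown by z in each plan dimension:
Δσ = qBL/((B+z)(L+z)) = 105×5.9×5.9/((5.9+7.4)(5.9+7.4)) = 20.663 kPa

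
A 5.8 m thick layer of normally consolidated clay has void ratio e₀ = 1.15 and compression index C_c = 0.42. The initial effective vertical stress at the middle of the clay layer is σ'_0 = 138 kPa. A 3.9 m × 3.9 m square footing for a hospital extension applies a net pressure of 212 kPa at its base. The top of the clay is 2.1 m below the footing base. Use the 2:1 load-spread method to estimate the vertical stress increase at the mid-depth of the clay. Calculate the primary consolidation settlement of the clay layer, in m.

S_c ≈ 0.127 m

Mid-depth of clay below the footing base: z = 2.1 + 5.8/2 = 5 m.
Stress increase at mid-clay by the 2:1 spreading method:
Δσ = qBL/((B+z)(L+z)) = 212×3.9×3.9/((3.9+5)(3.9+5)) = 40.708 kPa
Final effective stress: σ'_f = σ'_0 + Δσ = 138 + 40.708 = 178.71 kPa.
Normally consolidated clay, so the full stress increment lies on the virgin compression line:
S_c = C_c·H/(1+e₀)·log₁₀(σ'_f/σ'_0) = 0.42×5.8/(1+1.15)×log₁₀(178.71/138)
    = 1.133 × 0.11227 = 0.1272 m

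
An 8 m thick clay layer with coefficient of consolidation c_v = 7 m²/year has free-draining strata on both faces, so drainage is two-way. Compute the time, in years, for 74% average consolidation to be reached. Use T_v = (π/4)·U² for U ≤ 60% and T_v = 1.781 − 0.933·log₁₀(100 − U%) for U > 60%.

Drainage path length: H_d = H/2 = 4 m (double drainage).
U > 60%: T_v = 1.781 − 0.933·log₁₀(100 − 74) = 0.46083.
t = T_v·H_d²/c_v = 0.46083×4²/7 = 1.053 years.

t ≈ 1.05 years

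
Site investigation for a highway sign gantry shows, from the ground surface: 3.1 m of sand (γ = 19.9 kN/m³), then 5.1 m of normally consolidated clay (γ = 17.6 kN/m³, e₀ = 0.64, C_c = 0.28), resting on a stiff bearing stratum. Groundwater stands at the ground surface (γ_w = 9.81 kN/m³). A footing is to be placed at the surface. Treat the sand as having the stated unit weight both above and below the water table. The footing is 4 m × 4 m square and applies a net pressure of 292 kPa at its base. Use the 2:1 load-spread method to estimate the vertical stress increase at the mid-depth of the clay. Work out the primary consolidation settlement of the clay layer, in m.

S_c ≈ 0.258 m

Mid-depth of clay below the ground surface: z = 3.1 + 5.1/2 = 5.65 m.
Total vertical stress at mid-clay: σ_v = 19.9×3.1 + 17.6×2.55 = 106.57 kPa.
Pore pressure: u = 9.81×(5.65 − 0) = 55.427 kPa.
Initial effective stress: σ'_0 = σ_v − u = 106.57 − 55.427 = 51.143 kPa.
Stress increase at mid-clay by the 2:1 spreading method:
Δσ = qBL/((B+z)(L+z)) = 292×4×4/((4+5.65)(4+5.65)) = 50.17 kPa
Final effective stress: σ'_f = σ'_0 + Δσ = 51.143 + 50.17 = 101.31 kPa.
Normally consolidated clay, so the full stress increment lies on the virgin compression line:
S_c = C_c·H/(1+e₀)·log₁₀(σ'_f/σ'_0) = 0.28×5.1/(1+0.64)×log₁₀(101.31/51.143)
    = 0.87073 × 0.29687 = 0.2585 m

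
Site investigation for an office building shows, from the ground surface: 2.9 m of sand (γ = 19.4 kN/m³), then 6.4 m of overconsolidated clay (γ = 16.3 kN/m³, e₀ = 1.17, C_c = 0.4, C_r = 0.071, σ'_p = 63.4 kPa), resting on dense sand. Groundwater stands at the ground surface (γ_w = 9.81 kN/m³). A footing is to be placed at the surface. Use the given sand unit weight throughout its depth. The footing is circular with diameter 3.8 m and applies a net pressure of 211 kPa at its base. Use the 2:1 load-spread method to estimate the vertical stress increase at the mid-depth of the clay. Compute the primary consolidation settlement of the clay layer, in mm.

Mid-depth of clay below the ground surface: z = 2.9 + 6.4/2 = 6.1 m.
Total vertical stress at mid-clay: σ_v = 19.4×2.9 + 16.3×3.2 = 108.42 kPa.
Pore pressure: u = 9.81×(6.1 − 0) = 59.841 kPa.
Initial effective stress: σ'_0 = σ_v − u = 108.42 − 59.841 = 48.579 kPa.
Stress increase at mid-clay by the 2:1 spreading method:
Δσ ≈ qD²/(D+z)² = 211×3.8²/(3.8+6.1)² = 31.087 kPa
Final effective stress: σ'_f = 48.579 + 31.087 = 79.666 kPa.
σ'_f = 79.666 > σ'_p = 63.4 kPa, so the stress path crosses the preconsolidation pressure — recompression up to σ'_p, then virgin compression beyond:
S_c = H/(1+e₀)·[C_r·log₁₀(σ'_p/σ'_0) + C_c·log₁₀(σ'_f/σ'_p)]
    = 6.4/2.17 × [0.071×log₁₀(63.4/48.579) + 0.4×log₁₀(79.666/63.4)]
    = 2.9493 × [0.0082105 + 0.039674] = 0.1412 m

S_c ≈ 141 mm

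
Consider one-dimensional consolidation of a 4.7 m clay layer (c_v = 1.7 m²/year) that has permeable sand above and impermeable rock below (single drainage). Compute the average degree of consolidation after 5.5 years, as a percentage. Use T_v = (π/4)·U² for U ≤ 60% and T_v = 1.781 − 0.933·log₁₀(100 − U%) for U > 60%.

U ≈ 71.5 %

Drainage path length: H_d = H = 4.7 m (single drainage).
T_v = c_v·t/H_d² = 1.7×5.5/4.7² = 0.42327.
T_v = 0.42327 corresponds to the U > 60% branch:
U = 1 − 10^((1.781 − T_v)/0.933)/100 = 0.7147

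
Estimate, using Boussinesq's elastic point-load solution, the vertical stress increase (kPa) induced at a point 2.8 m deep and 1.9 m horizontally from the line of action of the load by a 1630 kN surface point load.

Boussinesq vertical stress below a point load on an elastic half-space:
Δσ_z = 3P/(2πz²) · [1 + (r/z)²]^(−5/2)
r/z = 1.9/2.8 = 0.67857; [1+(r/z)²]^(−5/2) = 0.38795.
Δσ_z = 3×1630/(2π×2.8²) × 0.38795 = 99.269 × 0.38795 = 38.51 kPa

Δσ_z ≈ 38.5 kPa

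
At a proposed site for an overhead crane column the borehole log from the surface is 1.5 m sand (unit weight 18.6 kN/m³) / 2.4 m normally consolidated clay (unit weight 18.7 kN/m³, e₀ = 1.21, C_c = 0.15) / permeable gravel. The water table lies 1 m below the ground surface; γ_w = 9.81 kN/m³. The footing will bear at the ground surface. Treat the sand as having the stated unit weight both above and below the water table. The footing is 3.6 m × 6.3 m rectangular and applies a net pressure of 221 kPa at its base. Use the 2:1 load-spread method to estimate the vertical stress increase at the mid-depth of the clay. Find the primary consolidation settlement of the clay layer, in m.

Mid-depth of clay below the ground surface: z = 1.5 + 2.4/2 = 2.7 m.
Total vertical stress at mid-clay: σ_v = 18.6×1.5 + 18.7×1.2 = 50.34 kPa.
Pore pressure: u = 9.81×(2.7 − 1) = 16.677 kPa.
Initial effective stress: σ'_0 = σ_v − u = 50.34 − 16.677 = 33.663 kPa.
Stress increase at mid-clay by the 2:1 spreading method:
Δσ = qBL/((B+z)(L+z)) = 221×3.6×6.3/((3.6+2.7)(6.3+2.7)) = 88.4 kPa
Final effective stress: σ'_f = σ'_0 + Δσ = 33.663 + 88.4 = 122.06 kPa.
Normally consolidated clay, so the full stress increment lies on the virgin compression line:
S_c = C_c·H/(1+e₀)·log₁₀(σ'_f/σ'_0) = 0.15×2.4/(1+1.21)×log₁₀(122.06/33.663)
    = 0.1629 × 0.55942 = 0.09113 m

S_c ≈ 0.0911 m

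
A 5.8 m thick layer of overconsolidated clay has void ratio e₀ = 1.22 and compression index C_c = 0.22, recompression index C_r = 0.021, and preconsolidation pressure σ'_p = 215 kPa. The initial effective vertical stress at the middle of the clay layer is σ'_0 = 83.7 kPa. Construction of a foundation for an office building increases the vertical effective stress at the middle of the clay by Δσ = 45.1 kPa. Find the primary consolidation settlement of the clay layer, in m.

Final effective stress: σ'_f = 83.7 + 45.1 = 128.8 kPa.
σ'_f = 128.8 ≤ σ'_p = 215 kPa, so the clay remains overconsolidated and only the recompression index applies:
S_c = C_r·H/(1+e₀)·log₁₀(σ'_f/σ'_0) = 0.021×5.8/2.22×log₁₀(128.8/83.7)
    = 0.054865 × 0.18719 = 0.01027 m

S_c ≈ 0.0103 m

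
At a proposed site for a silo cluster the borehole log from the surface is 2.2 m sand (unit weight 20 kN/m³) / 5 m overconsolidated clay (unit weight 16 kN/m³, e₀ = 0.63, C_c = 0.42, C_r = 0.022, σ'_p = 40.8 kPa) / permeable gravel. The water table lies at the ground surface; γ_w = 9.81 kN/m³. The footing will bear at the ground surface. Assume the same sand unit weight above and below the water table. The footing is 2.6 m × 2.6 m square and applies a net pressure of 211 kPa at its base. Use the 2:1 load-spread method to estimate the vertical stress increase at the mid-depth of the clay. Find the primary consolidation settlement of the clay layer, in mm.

S_c ≈ 260 mm

Mid-depth of clay below the ground surface: z = 2.2 + 5/2 = 4.7 m.
Total vertical stress at mid-clay: σ_v = 20×2.2 + 16×2.5 = 84 kPa.
Pore pressure: u = 9.81×(4.7 − 0) = 46.107 kPa.
Initial effective stress: σ'_0 = σ_v − u = 84 − 46.107 = 37.893 kPa.
Stress increase at mid-clay by the 2:1 spreading method:
Δσ = qBL/((B+z)(L+z)) = 211×2.6×2.6/((2.6+4.7)(2.6+4.7)) = 26.766 kPa
Final effective stress: σ'_f = 37.893 + 26.766 = 64.659 kPa.
σ'_f = 64.659 > σ'_p = 40.8 kPa, so the stress path crosses the preconsolidation pressure — recompression up to σ'_p, then virgin compression beyond:
S_c = H/(1+e₀)·[C_r·log₁₀(σ'_p/σ'_0) + C_c·log₁₀(σ'_f/σ'_p)]
    = 5/1.63 × [0.022×log₁₀(40.8/37.893) + 0.42×log₁₀(64.659/40.8)]
    = 3.0675 × [0.00070623 + 0.083987] = 0.2598 m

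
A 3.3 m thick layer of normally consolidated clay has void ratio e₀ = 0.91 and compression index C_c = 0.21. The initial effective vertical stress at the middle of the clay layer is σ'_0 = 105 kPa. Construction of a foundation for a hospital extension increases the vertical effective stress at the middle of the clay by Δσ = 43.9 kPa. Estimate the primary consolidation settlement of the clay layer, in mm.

S_c ≈ 55 mm

Final effective stress: σ'_f = σ'_0 + Δσ = 105 + 43.9 = 148.9 kPa.
Normally consolidated clay, so the full stress increment lies on the virgin compression line:
S_c = C_c·H/(1+e₀)·log₁₀(σ'_f/σ'_0) = 0.21×3.3/(1+0.91)×log₁₀(148.9/105)
    = 0.36283 × 0.15171 = 0.05504 m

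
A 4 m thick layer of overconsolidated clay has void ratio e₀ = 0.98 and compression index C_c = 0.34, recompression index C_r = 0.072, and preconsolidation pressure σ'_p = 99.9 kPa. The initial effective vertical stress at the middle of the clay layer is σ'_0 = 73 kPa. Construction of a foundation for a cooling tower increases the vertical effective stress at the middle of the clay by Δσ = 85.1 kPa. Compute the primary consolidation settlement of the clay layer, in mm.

S_c ≈ 157 mm

Final effective stress: σ'_f = 73 + 85.1 = 158.1 kPa.
σ'_f = 158.1 > σ'_p = 99.9 kPa, so the stress path crosses the preconsolidation pressure — recompression up to σ'_p, then virgin compression beyond:
S_c = H/(1+e₀)·[C_r·log₁₀(σ'_p/σ'_0) + C_c·log₁₀(σ'_f/σ'_p)]
    = 4/1.98 × [0.072×log₁₀(99.9/73) + 0.34×log₁₀(158.1/99.9)]
    = 2.0202 × [0.0098095 + 0.067785] = 0.1568 m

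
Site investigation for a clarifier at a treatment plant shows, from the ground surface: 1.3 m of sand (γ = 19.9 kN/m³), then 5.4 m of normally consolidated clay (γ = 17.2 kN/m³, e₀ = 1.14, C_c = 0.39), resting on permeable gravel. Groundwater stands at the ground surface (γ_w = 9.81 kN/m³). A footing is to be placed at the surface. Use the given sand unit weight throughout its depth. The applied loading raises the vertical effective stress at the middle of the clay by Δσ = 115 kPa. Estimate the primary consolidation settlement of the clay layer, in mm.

S_c ≈ 641 mm

Mid-depth of clay below the ground surface: z = 1.3 + 5.4/2 = 4 m.
Total vertical stress at mid-clay: σ_v = 19.9×1.3 + 17.2×2.7 = 72.31 kPa.
Pore pressure: u = 9.81×(4 − 0) = 39.24 kPa.
Initial effective stress: σ'_0 = σ_v − u = 72.31 − 39.24 = 33.07 kPa.
Final effective stress: σ'_f = σ'_0 + Δσ = 33.07 + 115 = 148.07 kPa.
Normally consolidated clay, so the full stress increment lies on the virgin compression line:
S_c = C_c·H/(1+e₀)·log₁₀(σ'_f/σ'_0) = 0.39×5.4/(1+1.14)×log₁₀(148.07/33.07)
    = 0.98411 × 0.65103 = 0.6407 m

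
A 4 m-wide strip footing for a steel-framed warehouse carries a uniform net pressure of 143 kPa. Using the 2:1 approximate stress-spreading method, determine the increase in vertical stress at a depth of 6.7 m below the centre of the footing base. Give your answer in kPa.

By the 2:1 method the load spreads at 1 horizontal : 2 vertical, so at depth z the loaded area has grown by z in each plan dimension:
Δσ = qB/(B+z) = 143×4/(4+6.7) = 53.458 kPa

Δσ_z ≈ 53.5 kPa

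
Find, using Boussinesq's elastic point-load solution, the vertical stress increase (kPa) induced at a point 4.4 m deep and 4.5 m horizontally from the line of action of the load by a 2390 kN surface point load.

Boussinesq vertical stress below a point load on an elastic half-space:
Δσ_z = 3P/(2πz²) · [1 + (r/z)²]^(−5/2)
r/z = 4.5/4.4 = 1.0227; [1+(r/z)²]^(−5/2) = 0.16701.
Δσ_z = 3×2390/(2π×4.4²) × 0.16701 = 58.943 × 0.16701 = 9.844 kPa

Δσ_z ≈ 9.84 kPa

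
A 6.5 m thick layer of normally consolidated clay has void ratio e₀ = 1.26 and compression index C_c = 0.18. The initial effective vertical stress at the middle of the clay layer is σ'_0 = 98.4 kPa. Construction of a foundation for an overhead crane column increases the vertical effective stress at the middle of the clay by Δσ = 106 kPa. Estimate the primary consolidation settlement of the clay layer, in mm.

Final effective stress: σ'_f = σ'_0 + Δσ = 98.4 + 106 = 204.4 kPa.
Normally consolidated clay, so the full stress increment lies on the virgin compression line:
S_c = C_c·H/(1+e₀)·log₁₀(σ'_f/σ'_0) = 0.18×6.5/(1+1.26)×log₁₀(204.4/98.4)
    = 0.5177 × 0.31749 = 0.1644 m

S_c ≈ 164 mm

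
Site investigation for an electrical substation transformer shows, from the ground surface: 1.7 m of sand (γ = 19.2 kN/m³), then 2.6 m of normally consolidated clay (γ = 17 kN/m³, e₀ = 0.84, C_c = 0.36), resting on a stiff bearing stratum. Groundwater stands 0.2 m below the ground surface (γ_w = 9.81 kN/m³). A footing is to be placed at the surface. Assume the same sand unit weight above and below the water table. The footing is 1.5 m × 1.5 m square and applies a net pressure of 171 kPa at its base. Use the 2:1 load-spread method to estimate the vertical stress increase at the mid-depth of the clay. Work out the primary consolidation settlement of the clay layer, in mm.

Mid-depth of clay below the ground surface: z = 1.7 + 2.6/2 = 3 m.
Total vertical stress at mid-clay: σ_v = 19.2×1.7 + 17×1.3 = 54.74 kPa.
Pore pressure: u = 9.81×(3 − 0.2) = 27.468 kPa.
Initial effective stress: σ'_0 = σ_v − u = 54.74 − 27.468 = 27.272 kPa.
Stress increase at mid-clay by the 2:1 spreading method:
Δσ = qBL/((B+z)(L+z)) = 171×1.5×1.5/((1.5+3)(1.5+3)) = 19 kPa
Final effective stress: σ'_f = σ'_0 + Δσ = 27.272 + 19 = 46.272 kPa.
Normally consolidated clay, so the full stress increment lies on the virgin compression line:
S_c = C_c·H/(1+e₀)·log₁₀(σ'_f/σ'_0) = 0.36×2.6/(1+0.84)×log₁₀(46.272/27.272)
    = 0.5087 × 0.2296 = 0.1168 m

S_c ≈ 117 mm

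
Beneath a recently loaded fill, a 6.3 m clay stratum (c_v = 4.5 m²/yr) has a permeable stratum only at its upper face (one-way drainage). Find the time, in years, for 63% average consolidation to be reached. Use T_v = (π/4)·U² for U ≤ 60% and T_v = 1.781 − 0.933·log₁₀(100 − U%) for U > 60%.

t ≈ 2.8 years

Drainage path length: H_d = H = 6.3 m (single drainage).
U > 60%: T_v = 1.781 − 0.933·log₁₀(100 − 63) = 0.31787.
t = T_v·H_d²/c_v = 0.31787×6.3²/4.5 = 2.804 years.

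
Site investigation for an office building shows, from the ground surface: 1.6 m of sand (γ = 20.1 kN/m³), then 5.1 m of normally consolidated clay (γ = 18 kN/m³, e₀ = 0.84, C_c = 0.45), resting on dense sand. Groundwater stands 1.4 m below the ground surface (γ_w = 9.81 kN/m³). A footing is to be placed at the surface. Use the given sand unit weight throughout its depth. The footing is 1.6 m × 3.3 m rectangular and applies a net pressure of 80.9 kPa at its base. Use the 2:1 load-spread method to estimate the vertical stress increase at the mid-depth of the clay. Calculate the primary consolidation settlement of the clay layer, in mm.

S_c ≈ 96.6 mm

Mid-depth of clay below the ground surface: z = 1.6 + 5.1/2 = 4.15 m.
Total vertical stress at mid-clay: σ_v = 20.1×1.6 + 18×2.55 = 78.06 kPa.
Pore pressure: u = 9.81×(4.15 − 1.4) = 26.978 kPa.
Initial effective stress: σ'_0 = σ_v − u = 78.06 − 26.978 = 51.082 kPa.
Stress increase at mid-clay by the 2:1 spreading method:
Δσ = qBL/((B+z)(L+z)) = 80.9×1.6×3.3/((1.6+4.15)(3.3+4.15)) = 9.9715 kPa
Final effective stress: σ'_f = σ'_0 + Δσ = 51.082 + 9.9715 = 61.053 kPa.
Normally consolidated clay, so the full stress increment lies on the virgin compression line:
S_c = C_c·H/(1+e₀)·log₁₀(σ'_f/σ'_0) = 0.45×5.1/(1+0.84)×log₁₀(61.053/51.082)
    = 1.2473 × 0.077439 = 0.09659 m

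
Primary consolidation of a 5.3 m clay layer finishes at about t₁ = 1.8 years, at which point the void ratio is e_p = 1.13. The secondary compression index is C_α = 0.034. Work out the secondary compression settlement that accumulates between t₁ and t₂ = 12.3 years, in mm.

Secondary compression: S_s = C_α·H/(1+e_p)·log₁₀(t₂/t₁)
S_s = 0.034×5.3/(1+1.13)×log₁₀(12.3/1.8)
    = 0.0846 × 0.8346 = 0.07061 m

S_s ≈ 70.6 mm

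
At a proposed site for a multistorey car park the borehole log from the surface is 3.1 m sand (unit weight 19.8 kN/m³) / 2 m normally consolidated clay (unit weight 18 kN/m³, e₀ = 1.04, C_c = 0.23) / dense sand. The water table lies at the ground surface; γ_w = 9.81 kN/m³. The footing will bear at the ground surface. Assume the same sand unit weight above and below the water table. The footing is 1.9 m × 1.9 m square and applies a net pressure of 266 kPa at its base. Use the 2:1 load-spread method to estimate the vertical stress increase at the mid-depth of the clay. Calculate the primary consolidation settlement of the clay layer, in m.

Mid-depth of clay below the ground surface: z = 3.1 + 2/2 = 4.1 m.
Total vertical stress at mid-clay: σ_v = 19.8×3.1 + 18×1 = 79.38 kPa.
Pore pressure: u = 9.81×(4.1 − 0) = 40.221 kPa.
Initial effective stress: σ'_0 = σ_v − u = 79.38 − 40.221 = 39.159 kPa.
Stress increase at mid-clay by the 2:1 spreading method:
Δσ = qBL/((B+z)(L+z)) = 266×1.9×1.9/((1.9+4.1)(1.9+4.1)) = 26.674 kPa
Final effective stress: σ'_f = σ'_0 + Δσ = 39.159 + 26.674 = 65.833 kPa.
Normally consolidated clay, so the full stress increment lies on the virgin compression line:
S_c = C_c·H/(1+e₀)·log₁₀(σ'_f/σ'_0) = 0.23×2/(1+1.04)×log₁₀(65.833/39.159)
    = 0.22549 × 0.22561 = 0.05087 m

S_c ≈ 0.0509 m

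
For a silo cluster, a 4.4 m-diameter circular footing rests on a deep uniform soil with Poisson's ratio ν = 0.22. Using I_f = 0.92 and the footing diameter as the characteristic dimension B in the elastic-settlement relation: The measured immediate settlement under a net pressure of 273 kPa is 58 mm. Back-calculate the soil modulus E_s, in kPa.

E_s ≈ 18100 kPa

S_e = q·B·(1−ν²)/E_s · I_f  ⇒  E_s = q·B·(1−ν²)·I_f / S_e.
E_s = 273 × 4.4 × 0.9516 × 0.92 / 0.058 = 18130 kPa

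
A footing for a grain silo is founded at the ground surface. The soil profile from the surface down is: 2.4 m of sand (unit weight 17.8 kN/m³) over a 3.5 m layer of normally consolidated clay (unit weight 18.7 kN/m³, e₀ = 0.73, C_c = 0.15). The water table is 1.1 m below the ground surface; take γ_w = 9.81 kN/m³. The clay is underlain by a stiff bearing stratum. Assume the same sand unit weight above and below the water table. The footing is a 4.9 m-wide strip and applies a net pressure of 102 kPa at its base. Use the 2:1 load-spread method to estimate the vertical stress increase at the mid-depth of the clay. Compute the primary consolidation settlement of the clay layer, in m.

S_c ≈ 0.105 m

Mid-depth of clay below the ground surface: z = 2.4 + 3.5/2 = 4.15 m.
Total vertical stress at mid-clay: σ_v = 17.8×2.4 + 18.7×1.75 = 75.445 kPa.
Pore pressure: u = 9.81×(4.15 − 1.1) = 29.921 kPa.
Initial effective stress: σ'_0 = σ_v − u = 75.445 − 29.921 = 45.524 kPa.
Stress increase at mid-clay by the 2:1 spreading method:
Δσ = qB/(B+z) = 102×4.9/(4.9+4.15) = 55.227 kPa
Final effective stress: σ'_f = σ'_0 + Δσ = 45.524 + 55.227 = 100.75 kPa.
Normally consolidated clay, so the full stress increment lies on the virgin compression line:
S_c = C_c·H/(1+e₀)·log₁₀(σ'_f/σ'_0) = 0.15×3.5/(1+0.73)×log₁₀(100.75/45.524)
    = 0.30347 × 0.345 = 0.1047 m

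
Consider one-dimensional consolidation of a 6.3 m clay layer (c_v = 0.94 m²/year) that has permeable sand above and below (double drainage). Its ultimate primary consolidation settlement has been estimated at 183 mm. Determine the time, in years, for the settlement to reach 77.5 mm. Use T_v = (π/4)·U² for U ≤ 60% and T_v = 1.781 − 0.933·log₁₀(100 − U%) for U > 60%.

Drainage path length: H_d = H/2 = 3.15 m (double drainage).
U = S(t)/S_ult = 77.5/183 = 0.4235.
U ≤ 60%: T_v = (π/4)·U² = (π/4)×0.4235² = 0.14086.
t = T_v·H_d²/c_v = 0.14086×3.15²/0.94 = 1.487 years.

t ≈ 1.49 years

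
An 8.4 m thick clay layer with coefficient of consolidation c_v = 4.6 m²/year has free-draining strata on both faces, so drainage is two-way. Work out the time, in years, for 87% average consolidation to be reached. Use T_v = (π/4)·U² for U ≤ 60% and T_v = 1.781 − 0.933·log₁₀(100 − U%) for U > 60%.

t ≈ 2.84 years

Drainage path length: H_d = H/2 = 4.2 m (double drainage).
U > 60%: T_v = 1.781 − 0.933·log₁₀(100 − 87) = 0.74169.
t = T_v·H_d²/c_v = 0.74169×4.2²/4.6 = 2.844 years.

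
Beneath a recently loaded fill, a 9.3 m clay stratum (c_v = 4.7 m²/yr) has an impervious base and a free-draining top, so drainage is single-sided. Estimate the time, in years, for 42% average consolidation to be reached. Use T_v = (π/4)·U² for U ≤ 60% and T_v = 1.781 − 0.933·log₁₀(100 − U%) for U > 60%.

Drainage path length: H_d = H = 9.3 m (single drainage).
U ≤ 60%: T_v = (π/4)·U² = (π/4)×0.42² = 0.13854.
t = T_v·H_d²/c_v = 0.13854×9.3²/4.7 = 2.549 years.

t ≈ 2.55 years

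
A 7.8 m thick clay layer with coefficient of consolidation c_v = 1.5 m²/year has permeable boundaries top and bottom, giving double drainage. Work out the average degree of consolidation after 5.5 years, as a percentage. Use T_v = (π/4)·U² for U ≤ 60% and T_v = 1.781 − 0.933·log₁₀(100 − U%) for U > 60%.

U ≈ 78.7 %

Drainage path length: H_d = H/2 = 3.9 m (double drainage).
T_v = c_v·t/H_d² = 1.5×5.5/3.9² = 0.54241.
T_v = 0.54241 corresponds to the U > 60% branch:
U = 1 − 10^((1.781 − T_v)/0.933)/100 = 0.7874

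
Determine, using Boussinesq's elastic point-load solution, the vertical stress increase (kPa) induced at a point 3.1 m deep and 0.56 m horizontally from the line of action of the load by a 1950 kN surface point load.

Δσ_z ≈ 89.4 kPa

Boussinesq vertical stress below a point load on an elastic half-space:
Δσ_z = 3P/(2πz²) · [1 + (r/z)²]^(−5/2)
r/z = 0.56/3.1 = 0.18065; [1+(r/z)²]^(−5/2) = 0.92286.
Δσ_z = 3×1950/(2π×3.1²) × 0.92286 = 96.884 × 0.92286 = 89.41 kPa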